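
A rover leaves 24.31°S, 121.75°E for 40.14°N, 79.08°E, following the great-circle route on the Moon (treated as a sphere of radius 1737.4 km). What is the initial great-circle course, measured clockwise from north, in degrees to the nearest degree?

328°

With φ₁ = -0.4243, φ₂ = 0.7006, Δλ = -0.7447 rad, the forward-azimuth formula gives
θ = atan2( sin Δλ cos φ₂ , cos φ₁ sin φ₂ − sin φ₁ cos φ₂ cos Δλ ) = atan2(-0.5181, 0.8189) = -32.32°.
Adding 360° brings this into [0°, 360°): 328°.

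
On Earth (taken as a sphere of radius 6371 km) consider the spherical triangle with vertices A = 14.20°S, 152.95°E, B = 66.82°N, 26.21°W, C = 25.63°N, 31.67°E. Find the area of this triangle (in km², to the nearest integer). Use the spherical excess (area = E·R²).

Side lengths (central angles): a = 0.9443, b = 2.1651, c = 2.2231 rad; semiperimeter s = 2.6663.
By l'Huilier's theorem, tan(E/4) = √[tan(s/2) tan((s−a)/2) tan((s−b)/2) tan((s−c)/2)], giving spherical excess E = 1.9379 rad.
Area = E·R² = 1.9379 × (6371)² ≈ 78660490 km².

78660490 km²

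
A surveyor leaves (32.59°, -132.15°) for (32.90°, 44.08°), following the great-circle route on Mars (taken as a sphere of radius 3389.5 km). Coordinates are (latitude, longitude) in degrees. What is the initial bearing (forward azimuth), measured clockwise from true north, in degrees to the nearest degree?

3°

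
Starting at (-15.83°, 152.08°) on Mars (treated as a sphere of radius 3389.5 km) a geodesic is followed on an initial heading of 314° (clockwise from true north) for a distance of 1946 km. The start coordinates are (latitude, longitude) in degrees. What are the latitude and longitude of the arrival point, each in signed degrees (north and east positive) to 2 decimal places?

7.70°, 128.86°

Angular distance δ = d/R = 1946/3389.5 = 0.57413 rad; initial bearing θ = 5.4803 rad.
sin φ₂ = sin φ₁ cos δ + cos φ₁ sin δ cos θ = (-0.2728)(0.8397) + (0.9621)(0.5431)(0.6947) = 0.1339, so φ₂ = 7.70°.
Δλ = atan2(sin θ sin δ cos φ₁, cos δ − sin φ₁ sin φ₂) = atan2(-0.3759, 0.8762) = -23.218°.
λ₂ = 152.080° − 23.218° = 128.86°.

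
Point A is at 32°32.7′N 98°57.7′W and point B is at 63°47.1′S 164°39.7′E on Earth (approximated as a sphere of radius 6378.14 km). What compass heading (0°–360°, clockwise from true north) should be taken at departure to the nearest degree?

Δλ = -96.377° = -1.6821 rad.
y = sin Δλ · cos φ₂ = (-0.9938)(0.4417) = -0.4390
x = cos φ₁ sin φ₂ − sin φ₁ cos φ₂ cos Δλ = (0.8430)(-0.8971) − (0.5380)(0.4417)(-0.1111) = -0.7299
θ = atan2(y, x) = -148.97°; adding 360° gives 211°.

211°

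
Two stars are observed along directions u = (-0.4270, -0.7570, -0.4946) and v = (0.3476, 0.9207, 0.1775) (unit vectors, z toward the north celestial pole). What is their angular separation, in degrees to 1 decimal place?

u·v = -0.9332; |u| = 1.0000, |v| = 1.0000.
cos θ = (u·v)/(|u||v|) = -0.9332, so θ = 158.9°.

158.9°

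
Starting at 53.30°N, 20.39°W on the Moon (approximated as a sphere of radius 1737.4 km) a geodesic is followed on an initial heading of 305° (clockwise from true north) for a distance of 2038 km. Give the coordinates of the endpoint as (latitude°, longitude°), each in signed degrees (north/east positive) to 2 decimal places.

38.80°, -124.69°

Angular distance δ = d/R = 2038/1737.4 = 1.17302 rad; initial bearing θ = 5.3233 rad.
sin φ₂ = sin φ₁ cos δ + cos φ₁ sin δ cos θ = (0.8018)(0.3874) + (0.5976)(0.9219)(0.5736) = 0.6266, so φ₂ = 38.80°.
Δλ = atan2(sin θ sin δ cos φ₁, cos δ − sin φ₁ sin φ₂) = atan2(-0.4513, -0.1150) = -104.298°.
λ₂ = -20.390° − 104.298° = -124.69°.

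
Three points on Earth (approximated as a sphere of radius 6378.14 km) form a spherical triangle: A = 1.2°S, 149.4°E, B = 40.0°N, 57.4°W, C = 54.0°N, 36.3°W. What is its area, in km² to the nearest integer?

28962086 km²

Side lengths (central angles): a = 0.3479, b = 2.2164, c = 2.3421 rad; semiperimeter s = 2.4532.
By l'Huilier's theorem, tan(E/4) = √[tan(s/2) tan((s−a)/2) tan((s−b)/2) tan((s−c)/2)], giving spherical excess E = 0.7119 rad.
Area = E·R² = 0.7119 × (6378.14)² ≈ 28962086 km².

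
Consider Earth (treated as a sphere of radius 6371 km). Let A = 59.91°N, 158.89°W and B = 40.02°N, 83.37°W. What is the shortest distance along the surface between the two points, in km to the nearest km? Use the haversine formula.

5479 km

Let φ₁ = 1.0456 rad, φ₂ = 0.6985 rad, and Δλ = 1.3181 rad.
Haversine: a = sin²(Δφ/2) + cos φ₁ cos φ₂ sin²(Δλ/2) = 0.0298 + (0.5014)(0.7658)(0.3750) = 0.17380.
Central angle c = 2·arcsin(√a) = 0.86005 rad.
Distance = R·c = 6371 × 0.8600 ≈ 5479 km.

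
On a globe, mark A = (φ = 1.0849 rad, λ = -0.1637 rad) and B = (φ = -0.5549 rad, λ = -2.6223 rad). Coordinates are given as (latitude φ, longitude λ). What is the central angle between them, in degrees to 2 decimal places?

140.69°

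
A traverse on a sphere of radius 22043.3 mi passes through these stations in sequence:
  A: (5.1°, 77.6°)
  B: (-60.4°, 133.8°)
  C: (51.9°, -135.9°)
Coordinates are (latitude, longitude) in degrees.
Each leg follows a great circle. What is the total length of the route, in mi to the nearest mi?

Leg A→B: central angle 1.3731 rad, distance 30268.0 mi.
Leg B→C: central angle 2.3265 rad, distance 51284.7 mi.
Total: 30268.0 + 51284.7 ≈ 81553 mi.

81553 mi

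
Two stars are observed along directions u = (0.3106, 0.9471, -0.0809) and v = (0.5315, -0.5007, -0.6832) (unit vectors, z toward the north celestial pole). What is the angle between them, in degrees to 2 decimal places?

104.71°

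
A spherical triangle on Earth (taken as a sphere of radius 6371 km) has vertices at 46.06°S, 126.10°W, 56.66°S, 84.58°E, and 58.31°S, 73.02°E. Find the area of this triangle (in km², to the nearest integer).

3439428 km²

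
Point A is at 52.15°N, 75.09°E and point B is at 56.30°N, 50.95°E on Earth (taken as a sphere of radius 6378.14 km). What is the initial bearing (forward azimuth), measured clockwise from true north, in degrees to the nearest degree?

Δλ = -24.140° = -0.4213 rad.
y = sin Δλ · cos φ₂ = (-0.4090)(0.5548) = -0.2269
x = cos φ₁ sin φ₂ − sin φ₁ cos φ₂ cos Δλ = (0.6136)(0.8320) − (0.7896)(0.5548)(0.9125) = 0.1107
θ = atan2(y, x) = -64.00°; adding 360° gives 296°.

296°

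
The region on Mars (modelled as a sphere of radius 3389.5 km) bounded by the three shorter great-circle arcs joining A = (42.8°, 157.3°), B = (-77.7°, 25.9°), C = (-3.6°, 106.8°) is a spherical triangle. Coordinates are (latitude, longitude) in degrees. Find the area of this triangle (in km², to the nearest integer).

11296101 km²

Side lengths (central angles): a = 1.4757, b = 1.1339, c = 2.4453 rad; semiperimeter s = 2.5274.
By l'Huilier's theorem, tan(E/4) = √[tan(s/2) tan((s−a)/2) tan((s−b)/2) tan((s−c)/2)], giving spherical excess E = 0.9832 rad.
Area = E·R² = 0.9832 × (3389.5)² ≈ 11296101 km².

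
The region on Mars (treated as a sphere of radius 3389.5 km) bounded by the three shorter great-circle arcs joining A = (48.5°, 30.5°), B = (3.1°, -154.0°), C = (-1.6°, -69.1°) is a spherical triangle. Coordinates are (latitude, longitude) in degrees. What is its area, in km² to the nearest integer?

Side lengths (central angles): a = 1.4835, b = 1.7026, c = 2.2384 rad; semiperimeter s = 2.7122.
By l'Huilier's theorem, tan(E/4) = √[tan(s/2) tan((s−a)/2) tan((s−b)/2) tan((s−c)/2)], giving spherical excess E = 2.3251 rad.
Area = E·R² = 2.3251 × (3389.5)² ≈ 26712163 km².

26712163 km²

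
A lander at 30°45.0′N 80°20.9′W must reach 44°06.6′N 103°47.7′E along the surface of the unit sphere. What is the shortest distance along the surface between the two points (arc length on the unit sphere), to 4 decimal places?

1.8334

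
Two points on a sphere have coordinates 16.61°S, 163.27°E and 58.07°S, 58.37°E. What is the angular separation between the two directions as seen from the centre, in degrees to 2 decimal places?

Let φ₁ = -0.2899 rad, φ₂ = -1.0135 rad, and Δλ = -1.8309 rad.
Haversine: a = sin²(Δφ/2) + cos φ₁ cos φ₂ sin²(Δλ/2) = 0.1253 + (0.9583)(0.5289)(0.6286) = 0.44386.
Central angle c = 2·arcsin(√a) = 1.45827 rad.
So the angular separation is 83.55°.

83.55°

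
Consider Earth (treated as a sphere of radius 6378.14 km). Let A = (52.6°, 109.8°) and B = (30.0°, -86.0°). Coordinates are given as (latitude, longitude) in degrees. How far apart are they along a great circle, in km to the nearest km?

With latitudes φ₁ = 52.600°, φ₂ = 30.000° and longitude difference Δλ = 164.200°:
cos c = sin φ₁ sin φ₂ + cos φ₁ cos φ₂ cos Δλ = (0.7944)(0.5000) + (0.6074)(0.8660)(-0.9622) = -0.10892,
so c = arccos(-0.10892) = 1.67994 rad.
Distance = R·c = 6378.14 × 1.6799 ≈ 10715 km.

10715 km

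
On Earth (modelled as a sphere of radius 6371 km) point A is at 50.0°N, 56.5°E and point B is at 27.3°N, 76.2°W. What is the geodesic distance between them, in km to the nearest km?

In radians: φ₁ = 0.8727, φ₂ = 0.4765, Δλ = -132.700° = -2.3161 rad.
cos c = sin φ₁ sin φ₂ + cos φ₁ cos φ₂ cos Δλ = (0.7660)(0.4586) + (0.6428)(0.8886)(-0.6782) = -0.03601,
so c = arccos(-0.03601) = 1.60682 rad.
Distance = R·c = 6371 × 1.6068 ≈ 10237 km.

10237 km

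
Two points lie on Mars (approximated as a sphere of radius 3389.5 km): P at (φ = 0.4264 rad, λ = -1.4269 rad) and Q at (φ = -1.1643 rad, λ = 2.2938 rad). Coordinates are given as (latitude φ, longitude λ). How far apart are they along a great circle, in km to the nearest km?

7864 km

Let φ₁ = 0.4264 rad, φ₂ = -1.1643 rad, and Δλ = -2.5625 rad.
Haversine: a = sin²(Δφ/2) + cos φ₁ cos φ₂ sin²(Δλ/2) = 0.5100 + (0.9105)(0.3954)(0.9185) = 0.84059.
Central angle c = 2·arcsin(√a) = 2.32018 rad.
Distance = R·c = 3389.5 × 2.3202 ≈ 7864 km.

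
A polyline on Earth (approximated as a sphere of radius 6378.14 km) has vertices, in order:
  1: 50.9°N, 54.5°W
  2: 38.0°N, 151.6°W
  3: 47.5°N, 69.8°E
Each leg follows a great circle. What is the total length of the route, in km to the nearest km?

16950 km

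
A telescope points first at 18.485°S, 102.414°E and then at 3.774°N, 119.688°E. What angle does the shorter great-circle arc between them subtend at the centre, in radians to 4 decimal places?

In radians: φ₁ = -0.3226, φ₂ = 0.0659, Δλ = 17.274° = 0.3015 rad.
Haversine: a = sin²(Δφ/2) + cos φ₁ cos φ₂ sin²(Δλ/2) = 0.0373 + (0.9484)(0.9978)(0.0226) = 0.05860.
Central angle c = 2·arcsin(√a) = 0.48901 rad.
So the angular separation is 0.4890 rad.

0.4890 rad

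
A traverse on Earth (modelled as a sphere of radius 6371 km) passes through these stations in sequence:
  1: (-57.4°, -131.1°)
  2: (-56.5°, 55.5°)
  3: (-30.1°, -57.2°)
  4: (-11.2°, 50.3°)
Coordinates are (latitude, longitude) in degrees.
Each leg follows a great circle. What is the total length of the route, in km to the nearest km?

26857 km

Leg 1→2: central angle 1.1515 rad, distance 7336.2 km.
Leg 2→3: central angle 1.3347 rad, distance 8503.2 km.
Leg 3→4: central angle 1.7292 rad, distance 11017.0 km.
Total: 7336.2 + 8503.2 + 11017.0 ≈ 26857 km.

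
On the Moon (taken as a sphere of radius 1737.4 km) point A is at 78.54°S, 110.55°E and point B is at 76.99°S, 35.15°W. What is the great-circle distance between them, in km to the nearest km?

709 km

Let φ₁ = -1.3708 rad, φ₂ = -1.3437 rad, and Δλ = -2.5429 rad.
Haversine: a = sin²(Δφ/2) + cos φ₁ cos φ₂ sin²(Δλ/2) = 0.0002 + (0.1987)(0.2251)(0.9130) = 0.04102.
Central angle c = 2·arcsin(√a) = 0.40790 rad.
Distance = R·c = 1737.4 × 0.4079 ≈ 709 km.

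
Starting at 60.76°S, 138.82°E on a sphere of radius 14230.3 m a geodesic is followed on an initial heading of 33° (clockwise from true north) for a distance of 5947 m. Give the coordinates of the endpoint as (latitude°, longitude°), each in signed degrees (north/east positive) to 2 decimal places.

Angular distance δ = d/R = 5947/14230.3 = 0.41791 rad; initial bearing θ = 0.5760 rad.
sin φ₂ = sin φ₁ cos δ + cos φ₁ sin δ cos θ = (-0.8726)(0.9139) + (0.4885)(0.4059)(0.8387) = -0.6312, so φ₂ = -39.14°.
Δλ = atan2(sin θ sin δ cos φ₁, cos δ − sin φ₁ sin φ₂) = atan2(0.1080, 0.3631) = 16.559°.
λ₂ = 138.820° + 16.559° = 155.38°.

-39.14°, 155.38°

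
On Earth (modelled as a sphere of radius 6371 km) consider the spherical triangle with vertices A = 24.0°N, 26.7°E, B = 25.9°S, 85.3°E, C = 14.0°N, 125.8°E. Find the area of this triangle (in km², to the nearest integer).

33849447 km²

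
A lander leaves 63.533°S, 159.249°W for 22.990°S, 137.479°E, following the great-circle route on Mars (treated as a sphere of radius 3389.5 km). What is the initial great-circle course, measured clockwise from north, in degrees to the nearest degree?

283°

Δλ = -63.272° = -1.1043 rad.
y = sin Δλ · cos φ₂ = (-0.8932)(0.9206) = -0.8222
x = cos φ₁ sin φ₂ − sin φ₁ cos φ₂ cos Δλ = (0.4457)(-0.3906) − (-0.8952)(0.9206)(0.4498) = 0.1966
θ = atan2(y, x) = -76.55°; adding 360° gives 283°.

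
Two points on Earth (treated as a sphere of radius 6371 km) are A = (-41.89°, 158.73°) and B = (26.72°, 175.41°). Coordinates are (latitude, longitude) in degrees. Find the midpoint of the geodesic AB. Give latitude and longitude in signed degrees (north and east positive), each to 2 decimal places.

Central angle δ = 1.2273 rad. Interpolating on the sphere with fraction f = 0.5:
P = [sin((1−f)δ)·A + sin(fδ)·B] / sin δ = 0.6116·A + 0.6116·B in Cartesian coordinates,
giving P = (-0.9688, 0.2089, -0.1334), i.e. latitude -7.66°, longitude 167.83°.

-7.66°, 167.83°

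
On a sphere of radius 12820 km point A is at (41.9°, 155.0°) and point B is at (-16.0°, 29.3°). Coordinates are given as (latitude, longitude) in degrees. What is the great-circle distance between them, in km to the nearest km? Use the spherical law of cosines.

28413 km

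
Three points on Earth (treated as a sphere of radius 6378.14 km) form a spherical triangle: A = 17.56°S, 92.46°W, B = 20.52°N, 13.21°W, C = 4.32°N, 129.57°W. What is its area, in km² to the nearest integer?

Side lengths (central angles): a = 1.9695, b = 0.7445, c = 1.5100 rad; semiperimeter s = 2.1120.
By l'Huilier's theorem, tan(E/4) = √[tan(s/2) tan((s−a)/2) tan((s−b)/2) tan((s−c)/2)], giving spherical excess E = 0.7071 rad.
Area = E·R² = 0.7071 × (6378.14)² ≈ 28764584 km².

28764584 km²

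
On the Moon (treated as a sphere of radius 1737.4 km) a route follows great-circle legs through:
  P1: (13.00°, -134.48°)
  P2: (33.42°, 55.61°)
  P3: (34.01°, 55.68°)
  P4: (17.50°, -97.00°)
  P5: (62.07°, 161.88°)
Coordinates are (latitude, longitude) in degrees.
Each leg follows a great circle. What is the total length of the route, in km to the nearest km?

Leg P1→P2: central angle 2.3142 rad, distance 4020.7 km.
Leg P2→P3: central angle 0.0103 rad, distance 18.0 km.
Leg P3→P4: central angle 2.1344 rad, distance 3708.2 km.
Leg P4→P5: central angle 1.3903 rad, distance 2415.5 km.
Total: 4020.7 + 18.0 + 3708.2 + 2415.5 ≈ 10162 km.

10162 km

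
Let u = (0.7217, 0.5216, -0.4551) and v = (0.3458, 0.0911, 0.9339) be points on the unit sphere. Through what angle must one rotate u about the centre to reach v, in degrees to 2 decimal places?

u·v = -0.1279; |u| = 1.0000, |v| = 1.0000.
cos θ = (u·v)/(|u||v|) = -0.1279, so θ = 97.35°.

97.35°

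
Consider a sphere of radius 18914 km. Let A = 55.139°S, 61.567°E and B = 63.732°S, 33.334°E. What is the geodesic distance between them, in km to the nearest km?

5456 km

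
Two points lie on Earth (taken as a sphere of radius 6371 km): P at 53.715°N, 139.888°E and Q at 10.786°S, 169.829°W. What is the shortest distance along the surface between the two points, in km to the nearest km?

8590 km

With latitudes φ₁ = 53.715°, φ₂ = -10.786° and longitude difference Δλ = 50.283°:
Haversine: a = sin²(Δφ/2) + cos φ₁ cos φ₂ sin²(Δλ/2) = 0.2848 + (0.5918)(0.9823)(0.1805) = 0.38969.
Central angle c = 2·arcsin(√a) = 1.34834 rad.
Distance = R·c = 6371 × 1.3483 ≈ 8590 km.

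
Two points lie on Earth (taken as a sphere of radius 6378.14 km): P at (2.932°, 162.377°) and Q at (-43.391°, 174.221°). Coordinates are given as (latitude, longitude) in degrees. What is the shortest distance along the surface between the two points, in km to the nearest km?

5292 km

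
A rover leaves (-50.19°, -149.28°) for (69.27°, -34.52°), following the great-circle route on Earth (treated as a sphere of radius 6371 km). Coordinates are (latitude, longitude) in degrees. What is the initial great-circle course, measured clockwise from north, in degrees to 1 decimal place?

Δλ = 114.760° = 2.0029 rad.
y = sin Δλ · cos φ₂ = (0.9081)(0.3540) = 0.3214
x = cos φ₁ sin φ₂ − sin φ₁ cos φ₂ cos Δλ = (0.6402)(0.9353) − (-0.7682)(0.3540)(-0.4188) = 0.4849
θ = atan2(y, x) = 33.54°, so the bearing is 33.5°.

33.5°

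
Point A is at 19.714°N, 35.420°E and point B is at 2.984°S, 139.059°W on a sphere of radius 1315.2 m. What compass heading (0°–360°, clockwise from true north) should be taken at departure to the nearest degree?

341°

Δλ = -174.479° = -3.0452 rad.
y = sin Δλ · cos φ₂ = (-0.0962)(0.9986) = -0.0961
x = cos φ₁ sin φ₂ − sin φ₁ cos φ₂ cos Δλ = (0.9414)(-0.0521) − (0.3373)(0.9986)(-0.9954) = 0.2863
θ = atan2(y, x) = -18.55°; adding 360° gives 341°.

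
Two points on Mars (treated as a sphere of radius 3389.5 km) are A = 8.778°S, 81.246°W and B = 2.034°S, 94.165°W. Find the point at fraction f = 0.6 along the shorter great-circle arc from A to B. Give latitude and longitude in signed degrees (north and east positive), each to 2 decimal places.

Central angle δ = 0.2533 rad. Interpolating on the sphere with fraction f = 0.6:
P = [sin((1−f)δ)·A + sin(fδ)·B] / sin δ = 0.4036·A + 0.6041·B in Cartesian coordinates,
giving P = (0.0169, -0.9964, -0.0830), i.e. latitude -4.76°, longitude -89.03°.

-4.76°, -89.03°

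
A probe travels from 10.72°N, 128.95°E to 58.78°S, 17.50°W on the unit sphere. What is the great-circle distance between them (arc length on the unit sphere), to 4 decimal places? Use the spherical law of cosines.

In radians: φ₁ = 0.1871, φ₂ = -1.0259, Δλ = -146.450° = -2.5560 rad.
cos c = sin φ₁ sin φ₂ + cos φ₁ cos φ₂ cos Δλ = (0.1860)(-0.8552) + (0.9825)(0.5183)(-0.8334) = -0.58351,
so c = arccos(-0.58351) = 2.19384 rad.
On the unit sphere the arc length equals the central angle: 2.1938.

2.1938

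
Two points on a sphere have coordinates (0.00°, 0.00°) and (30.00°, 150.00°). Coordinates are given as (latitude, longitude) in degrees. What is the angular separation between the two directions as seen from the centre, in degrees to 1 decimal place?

138.6°

In radians: φ₁ = 0.0000, φ₂ = 0.5236, Δλ = 150.000° = 2.6180 rad.
Haversine: a = sin²(Δφ/2) + cos φ₁ cos φ₂ sin²(Δλ/2) = 0.0670 + (1.0000)(0.8660)(0.9330) = 0.87500.
Central angle c = 2·arcsin(√a) = 2.41886 rad.
So the angular separation is 138.6°.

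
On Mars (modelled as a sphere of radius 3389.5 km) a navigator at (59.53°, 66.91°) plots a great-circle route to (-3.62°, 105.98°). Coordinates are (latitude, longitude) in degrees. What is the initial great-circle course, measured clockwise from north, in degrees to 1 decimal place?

138.1°

With φ₁ = 1.0390, φ₂ = -0.0632, Δλ = 0.6819 rad, the forward-azimuth formula gives
θ = atan2( sin Δλ cos φ₂ , cos φ₁ sin φ₂ − sin φ₁ cos φ₂ cos Δλ ) = atan2(0.6290, -0.6998) = 138.05°.
So the initial bearing is 138.1°.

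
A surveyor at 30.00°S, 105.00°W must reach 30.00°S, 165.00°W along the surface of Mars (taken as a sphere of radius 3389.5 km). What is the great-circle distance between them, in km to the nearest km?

In radians: φ₁ = -0.5236, φ₂ = -0.5236, Δλ = -60.000° = -1.0472 rad.
cos c = sin φ₁ sin φ₂ + cos φ₁ cos φ₂ cos Δλ = (-0.5000)(-0.5000) + (0.8660)(0.8660)(0.5000) = 0.62500,
so c = arccos(0.62500) = 0.89566 rad.
Distance = R·c = 3389.5 × 0.8957 ≈ 3036 km.

3036 km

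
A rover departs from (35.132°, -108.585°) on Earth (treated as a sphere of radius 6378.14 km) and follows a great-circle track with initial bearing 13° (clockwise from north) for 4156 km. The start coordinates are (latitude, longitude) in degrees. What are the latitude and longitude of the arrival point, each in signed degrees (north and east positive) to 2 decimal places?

Angular distance δ = d/R = 4156/6378.14 = 0.65160 rad; initial bearing θ = 0.2269 rad.
sin φ₂ = sin φ₁ cos δ + cos φ₁ sin δ cos θ = (0.5755)(0.7951) + (0.8178)(0.6065)(0.9744) = 0.9408, so φ₂ = 70.19°.
Δλ = atan2(sin θ sin δ cos φ₁, cos δ − sin φ₁ sin φ₂) = atan2(0.1116, 0.2537) = 23.738°.
λ₂ = -108.585° + 23.738° = -84.85°.

70.19°, -84.85°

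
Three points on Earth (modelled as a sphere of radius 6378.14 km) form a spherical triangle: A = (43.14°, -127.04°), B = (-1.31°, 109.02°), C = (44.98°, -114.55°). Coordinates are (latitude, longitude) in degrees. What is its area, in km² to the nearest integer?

7204474 km²

Side lengths (central angles): a = 2.1277, b = 0.1597, c = 2.0075 rad; semiperimeter s = 2.1474.
By l'Huilier's theorem, tan(E/4) = √[tan(s/2) tan((s−a)/2) tan((s−b)/2) tan((s−c)/2)], giving spherical excess E = 0.1771 rad.
Area = E·R² = 0.1771 × (6378.14)² ≈ 7204474 km².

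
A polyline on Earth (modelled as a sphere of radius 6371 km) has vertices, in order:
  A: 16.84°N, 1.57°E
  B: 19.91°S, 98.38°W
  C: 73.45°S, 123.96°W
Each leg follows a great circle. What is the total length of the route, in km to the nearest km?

Leg A→B: central angle 1.8278 rad, distance 11644.7 km.
Leg B→C: central angle 0.9667 rad, distance 6158.9 km.
Total: 11644.7 + 6158.9 ≈ 17804 km.

17804 km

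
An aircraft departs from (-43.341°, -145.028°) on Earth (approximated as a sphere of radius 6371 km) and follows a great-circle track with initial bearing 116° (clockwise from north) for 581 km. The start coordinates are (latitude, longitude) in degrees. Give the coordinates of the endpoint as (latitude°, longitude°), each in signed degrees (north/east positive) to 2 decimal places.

Angular distance δ = d/R = 581/6371 = 0.09119 rad; initial bearing θ = 2.0246 rad.
sin φ₂ = sin φ₁ cos δ + cos φ₁ sin δ cos θ = (-0.6863)(0.9958) + (0.7273)(0.0911)(-0.4384) = -0.7125, so φ₂ = -45.44°.
Δλ = atan2(sin θ sin δ cos φ₁, cos δ − sin φ₁ sin φ₂) = atan2(0.0595, 0.5068) = 6.699°.
λ₂ = -145.028° + 6.699° = -138.33°.

-45.44°, -138.33°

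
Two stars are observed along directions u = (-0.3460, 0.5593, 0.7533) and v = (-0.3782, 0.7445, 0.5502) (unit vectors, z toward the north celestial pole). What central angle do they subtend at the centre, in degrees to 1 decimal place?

u·v = 0.9617; |u| = 1.0000, |v| = 1.0000.
cos θ = (u·v)/(|u||v|) = 0.9617, so θ = 15.9°.

15.9°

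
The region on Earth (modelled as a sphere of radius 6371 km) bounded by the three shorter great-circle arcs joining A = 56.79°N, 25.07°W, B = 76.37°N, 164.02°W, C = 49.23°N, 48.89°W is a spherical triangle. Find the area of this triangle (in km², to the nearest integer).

4669562 km²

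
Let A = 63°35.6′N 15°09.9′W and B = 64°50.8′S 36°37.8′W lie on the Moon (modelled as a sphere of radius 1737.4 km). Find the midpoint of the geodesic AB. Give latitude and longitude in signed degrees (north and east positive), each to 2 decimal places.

-0.64°, -25.65°

The central angle between A and B is δ = 2.2586 rad.
With f = 0.5, the slerp weights are sin((1−f)δ)/sin δ = 1.1701 and sin(fδ)/sin δ = 1.1701.
Weighted sum of the unit vectors: (1.1701)·(0.4293,-0.1163,0.8957) + (1.1701)·(0.3411,-0.2536,-0.9052) = (0.9014, -0.4329, -0.0111).
Converting back: φ = atan2(z, √(x²+y²)) = -0.64°, λ = atan2(y, x) = -25.65°.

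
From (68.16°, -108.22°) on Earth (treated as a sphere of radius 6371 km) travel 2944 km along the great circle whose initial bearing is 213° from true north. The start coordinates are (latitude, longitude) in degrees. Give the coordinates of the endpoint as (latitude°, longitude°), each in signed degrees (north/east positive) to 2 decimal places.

Angular distance δ = d/R = 2944/6371 = 0.46209 rad; initial bearing θ = 3.7176 rad.
sin φ₂ = sin φ₁ cos δ + cos φ₁ sin δ cos θ = (0.9282)(0.8951) + (0.3720)(0.4458)(-0.8387) = 0.6918, so φ₂ = 43.77°.
Δλ = atan2(sin θ sin δ cos φ₁, cos δ − sin φ₁ sin φ₂) = atan2(-0.0903, 0.2530) = -19.649°.
λ₂ = -108.220° − 19.649° = -127.87°.

43.77°, -127.87°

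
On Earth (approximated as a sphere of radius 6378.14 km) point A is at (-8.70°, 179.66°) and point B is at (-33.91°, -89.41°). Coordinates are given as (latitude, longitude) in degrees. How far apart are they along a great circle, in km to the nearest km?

9565 km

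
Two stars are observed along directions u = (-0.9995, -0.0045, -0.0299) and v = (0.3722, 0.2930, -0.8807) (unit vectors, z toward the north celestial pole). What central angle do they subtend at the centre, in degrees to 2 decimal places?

u·v = -0.3470; |u| = 1.0000, |v| = 1.0000.
cos θ = (u·v)/(|u||v|) = -0.3470, so θ = 110.30°.

110.30°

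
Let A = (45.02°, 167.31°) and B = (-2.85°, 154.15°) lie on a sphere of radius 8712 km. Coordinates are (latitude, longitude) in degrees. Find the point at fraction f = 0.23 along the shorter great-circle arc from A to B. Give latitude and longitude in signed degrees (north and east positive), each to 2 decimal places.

The central angle between A and B is δ = 0.8602 rad.
With f = 0.23, the slerp weights are sin((1−f)δ)/sin δ = 0.8113 and sin(fδ)/sin δ = 0.2593.
Weighted sum of the unit vectors: (0.8113)·(-0.6896,0.1553,0.7074) + (0.2593)·(-0.8988,0.4355,-0.0497) = (-0.7926, 0.2389, 0.5610).
Converting back: φ = atan2(z, √(x²+y²)) = 34.13°, λ = atan2(y, x) = 163.23°.

34.13°, 163.23°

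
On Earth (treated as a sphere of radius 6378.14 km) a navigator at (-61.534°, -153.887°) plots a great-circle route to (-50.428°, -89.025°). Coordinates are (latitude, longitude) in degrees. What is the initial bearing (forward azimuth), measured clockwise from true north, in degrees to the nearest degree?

103°

With φ₁ = -1.0740, φ₂ = -0.8801, Δλ = 1.1321 rad, the forward-azimuth formula gives
θ = atan2( sin Δλ cos φ₂ , cos φ₁ sin φ₂ − sin φ₁ cos φ₂ cos Δλ ) = atan2(0.5767, -0.1295) = 102.66°.
So the initial bearing is 103°.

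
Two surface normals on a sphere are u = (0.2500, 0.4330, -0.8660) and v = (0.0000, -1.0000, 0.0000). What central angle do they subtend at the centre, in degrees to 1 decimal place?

115.7°

u·v = -0.4330; |u| = 1.0000, |v| = 1.0000.
cos θ = (u·v)/(|u||v|) = -0.4330, so θ = 115.7°.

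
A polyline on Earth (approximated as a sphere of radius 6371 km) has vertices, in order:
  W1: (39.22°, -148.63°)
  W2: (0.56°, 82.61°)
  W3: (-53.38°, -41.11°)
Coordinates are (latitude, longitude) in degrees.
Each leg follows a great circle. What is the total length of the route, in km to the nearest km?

25399 km

Leg W1→W2: central angle 2.0701 rad, distance 13188.6 km.
Leg W2→W3: central angle 1.9166 rad, distance 12210.8 km.
Total: 13188.6 + 12210.8 ≈ 25399 km.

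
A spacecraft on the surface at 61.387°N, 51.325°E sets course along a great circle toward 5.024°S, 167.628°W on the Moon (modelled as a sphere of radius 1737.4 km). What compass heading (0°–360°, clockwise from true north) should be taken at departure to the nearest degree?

With φ₁ = 1.0714, φ₂ = -0.0877, Δλ = 2.4617 rad, the forward-azimuth formula gives
θ = atan2( sin Δλ cos φ₂ , cos φ₁ sin φ₂ − sin φ₁ cos φ₂ cos Δλ ) = atan2(0.6263, 0.6381) = 44.46°.
So the initial bearing is 44°.

44°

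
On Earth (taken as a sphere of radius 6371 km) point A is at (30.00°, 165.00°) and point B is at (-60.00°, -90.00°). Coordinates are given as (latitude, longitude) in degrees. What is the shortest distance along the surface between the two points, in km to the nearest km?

In radians: φ₁ = 0.5236, φ₂ = -1.0472, Δλ = 105.000° = 1.8326 rad.
cos c = sin φ₁ sin φ₂ + cos φ₁ cos φ₂ cos Δλ = (0.5000)(-0.8660) + (0.8660)(0.5000)(-0.2588) = -0.54508,
so c = arccos(-0.54508) = 2.14729 rad.
Distance = R·c = 6371 × 2.1473 ≈ 13680 km.

13680 km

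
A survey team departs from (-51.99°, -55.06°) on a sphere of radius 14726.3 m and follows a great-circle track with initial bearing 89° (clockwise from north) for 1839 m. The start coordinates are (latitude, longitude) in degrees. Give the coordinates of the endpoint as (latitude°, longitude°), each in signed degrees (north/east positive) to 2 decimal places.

Angular distance δ = d/R = 1839/14726.3 = 0.12488 rad; initial bearing θ = 1.5533 rad.
sin φ₂ = sin φ₁ cos δ + cos φ₁ sin δ cos θ = (-0.7879)(0.9922) + (0.6158)(0.1246)(0.0175) = -0.7804, so φ₂ = -51.30°.
Δλ = atan2(sin θ sin δ cos φ₁, cos δ − sin φ₁ sin φ₂) = atan2(0.0767, 0.3773) = 11.489°.
λ₂ = -55.060° + 11.489° = -43.57°.

-51.30°, -43.57°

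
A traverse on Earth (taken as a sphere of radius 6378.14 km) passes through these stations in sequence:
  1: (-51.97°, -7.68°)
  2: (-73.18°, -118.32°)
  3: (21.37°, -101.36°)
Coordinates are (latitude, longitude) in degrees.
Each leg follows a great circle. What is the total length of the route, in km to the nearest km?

15752 km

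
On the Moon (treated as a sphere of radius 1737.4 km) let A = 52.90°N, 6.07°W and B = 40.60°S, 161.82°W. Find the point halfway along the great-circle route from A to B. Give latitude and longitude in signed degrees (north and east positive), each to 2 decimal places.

24.36°, -112.01°

Central angle δ = 2.7837 rad. Interpolating on the sphere with fraction f = 0.5:
P = [sin((1−f)δ)·A + sin(fδ)·B] / sin δ = 2.8090·A + 2.8090·B in Cartesian coordinates,
giving P = (-0.3414, -0.8446, 0.4124), i.e. latitude 24.36°, longitude -112.01°.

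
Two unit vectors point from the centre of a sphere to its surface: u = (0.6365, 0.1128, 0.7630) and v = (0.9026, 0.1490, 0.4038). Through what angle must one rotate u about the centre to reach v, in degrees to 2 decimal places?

u·v = 0.8994; |u| = 1.0000, |v| = 1.0000.
cos θ = (u·v)/(|u||v|) = 0.8994, so θ = 25.92°.

25.92°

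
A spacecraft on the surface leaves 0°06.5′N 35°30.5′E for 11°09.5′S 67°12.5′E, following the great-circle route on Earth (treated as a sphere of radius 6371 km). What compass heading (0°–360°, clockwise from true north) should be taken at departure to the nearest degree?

With φ₁ = 0.0019, φ₂ = -0.1947, Δλ = 0.5533 rad, the forward-azimuth formula gives
θ = atan2( sin Δλ cos φ₂ , cos φ₁ sin φ₂ − sin φ₁ cos φ₂ cos Δλ ) = atan2(0.5155, -0.1951) = 110.73°.
So the initial bearing is 111°.

111°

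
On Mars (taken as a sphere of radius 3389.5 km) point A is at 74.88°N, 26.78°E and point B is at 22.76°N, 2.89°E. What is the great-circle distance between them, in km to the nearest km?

Let φ₁ = 1.3069 rad, φ₂ = 0.3972 rad, and Δλ = -0.4170 rad.
cos c = sin φ₁ sin φ₂ + cos φ₁ cos φ₂ cos Δλ = (0.9654)(0.3869) + (0.2608)(0.9221)(0.9143) = 0.59340,
so c = arccos(0.59340) = 0.93552 rad.
Distance = R·c = 3389.5 × 0.9355 ≈ 3171 km.

3171 km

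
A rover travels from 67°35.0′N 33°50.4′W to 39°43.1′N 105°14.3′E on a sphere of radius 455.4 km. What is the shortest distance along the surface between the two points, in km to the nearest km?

With latitudes φ₁ = 67.583°, φ₂ = 39.718° and longitude difference Δλ = 139.078°:
Haversine: a = sin²(Δφ/2) + cos φ₁ cos φ₂ sin²(Δλ/2) = 0.0580 + (0.3813)(0.7692)(0.8778) = 0.31546.
Central angle c = 2·arcsin(√a) = 1.19277 rad.
Distance = R·c = 455.4 × 1.1928 ≈ 543 km.

543 km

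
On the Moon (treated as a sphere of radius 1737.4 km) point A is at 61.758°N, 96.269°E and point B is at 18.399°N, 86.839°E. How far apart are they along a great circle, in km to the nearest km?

1330 km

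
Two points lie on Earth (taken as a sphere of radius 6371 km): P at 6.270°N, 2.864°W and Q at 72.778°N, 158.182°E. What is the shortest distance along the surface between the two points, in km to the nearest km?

With latitudes φ₁ = 6.270°, φ₂ = 72.778° and longitude difference Δλ = 161.046°:
Haversine: a = sin²(Δφ/2) + cos φ₁ cos φ₂ sin²(Δλ/2) = 0.3007 + (0.9940)(0.2961)(0.9729) = 0.58701.
Central angle c = 2·arcsin(√a) = 1.74572 rad.
Distance = R·c = 6371 × 1.7457 ≈ 11122 km.

11122 km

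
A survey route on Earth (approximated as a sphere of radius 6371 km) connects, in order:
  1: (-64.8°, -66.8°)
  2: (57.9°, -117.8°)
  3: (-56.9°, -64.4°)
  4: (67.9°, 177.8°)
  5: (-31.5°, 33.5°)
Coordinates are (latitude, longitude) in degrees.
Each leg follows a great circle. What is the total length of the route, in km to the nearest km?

60033 km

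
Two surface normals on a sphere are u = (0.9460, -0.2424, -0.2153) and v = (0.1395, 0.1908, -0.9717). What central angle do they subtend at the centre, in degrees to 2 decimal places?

72.85°

u·v = 0.2949; |u| = 1.0000, |v| = 1.0000.
cos θ = (u·v)/(|u||v|) = 0.2949, so θ = 72.85°.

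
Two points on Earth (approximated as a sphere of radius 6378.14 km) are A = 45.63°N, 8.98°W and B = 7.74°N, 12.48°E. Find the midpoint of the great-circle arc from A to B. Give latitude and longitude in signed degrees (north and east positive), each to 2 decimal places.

27.08°, 3.62°

The central angle between A and B is δ = 0.7360 rad.
With f = 0.5, the slerp weights are sin((1−f)δ)/sin δ = 0.5359 and sin(fδ)/sin δ = 0.5359.
Weighted sum of the unit vectors: (0.5359)·(0.6907,-0.1092,0.7148) + (0.5359)·(0.9675,0.2141,0.1347) = (0.8886, 0.0563, 0.4552).
Converting back: φ = atan2(z, √(x²+y²)) = 27.08°, λ = atan2(y, x) = 3.62°.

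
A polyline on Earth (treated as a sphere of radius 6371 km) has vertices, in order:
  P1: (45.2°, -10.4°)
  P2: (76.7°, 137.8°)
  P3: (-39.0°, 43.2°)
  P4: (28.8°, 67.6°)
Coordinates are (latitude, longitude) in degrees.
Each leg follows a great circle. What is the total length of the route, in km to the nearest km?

28552 km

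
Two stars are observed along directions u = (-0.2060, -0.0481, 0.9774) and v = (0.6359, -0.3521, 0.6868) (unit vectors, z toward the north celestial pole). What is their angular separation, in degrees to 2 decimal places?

56.14°

u·v = 0.5572; |u| = 1.0000, |v| = 1.0000.
cos θ = (u·v)/(|u||v|) = 0.5572, so θ = 56.14°.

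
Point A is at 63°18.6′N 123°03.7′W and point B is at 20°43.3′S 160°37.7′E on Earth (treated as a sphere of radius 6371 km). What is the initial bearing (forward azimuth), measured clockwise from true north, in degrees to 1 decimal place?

248.6°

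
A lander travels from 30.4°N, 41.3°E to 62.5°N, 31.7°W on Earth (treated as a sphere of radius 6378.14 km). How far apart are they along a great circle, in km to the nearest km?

6187 km

Let φ₁ = 0.5306 rad, φ₂ = 1.0908 rad, and Δλ = -1.2741 rad.
Haversine: a = sin²(Δφ/2) + cos φ₁ cos φ₂ sin²(Δλ/2) = 0.0764 + (0.8625)(0.4617)(0.3538) = 0.21735.
Central angle c = 2·arcsin(√a) = 0.97000 rad.
Distance = R·c = 6378.14 × 0.9700 ≈ 6187 km.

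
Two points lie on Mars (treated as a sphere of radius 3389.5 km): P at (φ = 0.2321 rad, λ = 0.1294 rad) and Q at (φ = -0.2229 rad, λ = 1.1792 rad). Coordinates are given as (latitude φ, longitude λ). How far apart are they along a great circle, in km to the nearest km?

3849 km

In radians: φ₁ = 0.2321, φ₂ = -0.2229, Δλ = 60.149° = 1.0498 rad.
Haversine: a = sin²(Δφ/2) + cos φ₁ cos φ₂ sin²(Δλ/2) = 0.0509 + (0.9732)(0.9753)(0.2511) = 0.28922.
Central angle c = 2·arcsin(√a) = 1.13563 rad.
Distance = R·c = 3389.5 × 1.1356 ≈ 3849 km.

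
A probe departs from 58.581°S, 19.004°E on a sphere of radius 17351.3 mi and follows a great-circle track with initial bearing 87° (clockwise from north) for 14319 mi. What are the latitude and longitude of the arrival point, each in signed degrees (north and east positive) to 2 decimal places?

-33.98°, 81.23°

Angular distance δ = d/R = 14319/17351.3 = 0.82524 rad; initial bearing θ = 1.5184 rad.
sin φ₂ = sin φ₁ cos δ + cos φ₁ sin δ cos θ = (-0.8534)(0.6784) + (0.5213)(0.7347)(0.0523) = -0.5589, so φ₂ = -33.98°.
Δλ = atan2(sin θ sin δ cos φ₁, cos δ − sin φ₁ sin φ₂) = atan2(0.3825, 0.2015) = 62.224°.
λ₂ = 19.004° + 62.224° = 81.23°.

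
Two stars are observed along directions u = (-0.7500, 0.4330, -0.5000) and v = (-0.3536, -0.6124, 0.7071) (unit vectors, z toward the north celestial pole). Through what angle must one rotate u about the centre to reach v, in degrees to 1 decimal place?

110.7°

u·v = -0.3535; |u| = 1.0000, |v| = 1.0000.
cos θ = (u·v)/(|u||v|) = -0.3535, so θ = 110.7°.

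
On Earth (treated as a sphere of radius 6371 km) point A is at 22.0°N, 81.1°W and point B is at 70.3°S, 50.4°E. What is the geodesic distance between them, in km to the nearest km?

13793 km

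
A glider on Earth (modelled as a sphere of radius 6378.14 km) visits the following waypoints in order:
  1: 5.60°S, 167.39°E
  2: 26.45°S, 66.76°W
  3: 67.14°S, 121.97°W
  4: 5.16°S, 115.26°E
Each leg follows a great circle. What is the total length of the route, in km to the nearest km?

29872 km

Leg 1→2: central angle 2.0696 rad, distance 13200.3 km.
Leg 2→3: central angle 0.9161 rad, distance 5843.3 km.
Leg 3→4: central angle 1.6977 rad, distance 10828.1 km.
Total: 13200.3 + 5843.3 + 10828.1 ≈ 29872 km.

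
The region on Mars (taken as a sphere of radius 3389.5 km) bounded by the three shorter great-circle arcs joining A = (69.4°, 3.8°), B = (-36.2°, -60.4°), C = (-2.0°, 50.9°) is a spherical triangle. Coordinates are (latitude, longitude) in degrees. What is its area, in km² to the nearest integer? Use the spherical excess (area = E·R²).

Side lengths (central angles): a = 1.8466, b = 1.3626, c = 2.0145 rad; semiperimeter s = 2.6119.
By l'Huilier's theorem, tan(E/4) = √[tan(s/2) tan((s−a)/2) tan((s−b)/2) tan((s−c)/2)], giving spherical excess E = 2.0840 rad.
Area = E·R² = 2.0840 × (3389.5)² ≈ 23942064 km².

23942064 km²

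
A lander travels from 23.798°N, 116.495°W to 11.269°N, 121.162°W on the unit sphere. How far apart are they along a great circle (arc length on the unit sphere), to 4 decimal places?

0.2320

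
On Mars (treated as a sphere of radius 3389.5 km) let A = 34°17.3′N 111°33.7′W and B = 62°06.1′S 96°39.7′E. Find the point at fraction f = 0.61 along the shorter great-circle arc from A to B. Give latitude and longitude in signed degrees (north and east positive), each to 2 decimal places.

Central angle δ = 2.5653 rad. Interpolating on the sphere with fraction f = 0.61:
P = [sin((1−f)δ)·A + sin(fδ)·B] / sin δ = 1.5448·A + 1.8352·B in Cartesian coordinates,
giving P = (-0.5687, -0.3341, -0.7517), i.e. latitude -48.73°, longitude -149.57°.

-48.73°, -149.57°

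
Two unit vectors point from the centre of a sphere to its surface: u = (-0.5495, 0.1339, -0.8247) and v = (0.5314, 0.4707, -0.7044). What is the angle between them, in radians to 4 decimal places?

1.2112 rad

u·v = 0.3519; |u| = 1.0000, |v| = 1.0001.
cos θ = (u·v)/(|u||v|) = 0.3519, so θ = 1.2112 rad.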